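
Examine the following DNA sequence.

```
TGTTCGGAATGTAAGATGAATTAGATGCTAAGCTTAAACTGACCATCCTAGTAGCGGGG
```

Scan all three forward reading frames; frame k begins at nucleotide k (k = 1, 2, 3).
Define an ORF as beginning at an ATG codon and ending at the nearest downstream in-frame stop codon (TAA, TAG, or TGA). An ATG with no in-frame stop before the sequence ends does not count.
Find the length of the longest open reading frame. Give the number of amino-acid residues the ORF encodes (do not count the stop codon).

Frame 1: TGT TCG GAA TGT AAG ATG AAT TAG ATG CTA AGC TTA AAC TGA CCA TCC TAG TAG CGG — ATG at 16, stop TAG at 22 → 9 nt; ATG at 25, stop TGA at 40 → 18 nt.
Frame 2: GTT CGG AAT GTA AGA TGA ATT AGA TGC TAA GCT TAA ACT GAC CAT CCT AGT AGC GGG — no ATG→stop ORF.
Frame 3: TTC GGA ATG TAA GAT GAA TTA GAT GCT AAG CTT AAA CTG ACC ATC CTA GTA GCG GGG — ATG at 9, stop TAA at 12 → 6 nt.
Longest: frame 1, positions 25–42, 18 nt = 6 codons = 5 aa. → 5 amino acids.

5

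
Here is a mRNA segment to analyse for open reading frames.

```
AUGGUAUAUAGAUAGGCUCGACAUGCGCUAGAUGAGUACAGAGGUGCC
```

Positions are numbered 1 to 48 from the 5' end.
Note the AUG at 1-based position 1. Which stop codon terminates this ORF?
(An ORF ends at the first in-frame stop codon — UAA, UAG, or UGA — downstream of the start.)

Codons from position 1: AUG (1–3), GUA (4–6), UAU (7–9), AGA (10–12), UAG (13–15).
The first in-frame stop codon is UAG.

UAG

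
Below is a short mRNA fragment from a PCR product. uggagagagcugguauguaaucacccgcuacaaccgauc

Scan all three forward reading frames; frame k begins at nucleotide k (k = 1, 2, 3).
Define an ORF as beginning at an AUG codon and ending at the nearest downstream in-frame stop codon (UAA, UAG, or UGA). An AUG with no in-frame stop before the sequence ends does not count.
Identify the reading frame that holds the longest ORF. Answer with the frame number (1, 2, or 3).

3

Frame 1: UGG AGA GAG CUG GUA UGU AAU CAC CCG CUA CAA CCG AUC — no AUG→stop ORF.
Frame 2: GGA GAG AGC UGG UAU GUA AUC ACC CGC UAC AAC CGA — no AUG→stop ORF.
Frame 3: GAG AGA GCU GGU AUG UAA UCA CCC GCU ACA ACC GAU — AUG at 15, stop UAA at 18 → 6 nt.
Longest ORF is 6 nt in frame 3 (positions 15–20).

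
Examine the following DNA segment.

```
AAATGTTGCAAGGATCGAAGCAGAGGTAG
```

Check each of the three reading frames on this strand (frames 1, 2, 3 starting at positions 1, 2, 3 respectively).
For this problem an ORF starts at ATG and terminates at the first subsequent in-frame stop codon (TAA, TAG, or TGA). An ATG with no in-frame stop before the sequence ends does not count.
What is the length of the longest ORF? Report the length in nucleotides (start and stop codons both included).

Frame 1: AAA TGT TGC AAG GAT CGA AGC AGA GGT — no ATG→stop ORF.
Frame 2: AAT GTT GCA AGG ATC GAA GCA GAG GTA — no ATG→stop ORF.
Frame 3: ATG TTG CAA GGA TCG AAG CAG AGG TAG — ATG at 3, stop TAG at 27 → 27 nt.
Longest: frame 3, positions 3–29, 27 nt = 9 codons = 8 aa. → 27 nucleotides.

27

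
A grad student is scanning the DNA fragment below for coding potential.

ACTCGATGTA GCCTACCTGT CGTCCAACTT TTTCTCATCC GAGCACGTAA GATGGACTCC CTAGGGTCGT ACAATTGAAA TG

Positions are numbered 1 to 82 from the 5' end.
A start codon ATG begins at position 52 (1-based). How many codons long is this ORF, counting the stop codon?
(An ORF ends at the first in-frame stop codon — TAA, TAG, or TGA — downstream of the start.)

9

Codons from position 52: ATG (52–54), GAC (55–57), TCC (58–60), CTA (61–63), GGG (64–66), TCG (67–69), TAC (70–72), AAT (73–75), TGA (76–78).
TGA is the first in-frame stop; that's 9 codons including the stop.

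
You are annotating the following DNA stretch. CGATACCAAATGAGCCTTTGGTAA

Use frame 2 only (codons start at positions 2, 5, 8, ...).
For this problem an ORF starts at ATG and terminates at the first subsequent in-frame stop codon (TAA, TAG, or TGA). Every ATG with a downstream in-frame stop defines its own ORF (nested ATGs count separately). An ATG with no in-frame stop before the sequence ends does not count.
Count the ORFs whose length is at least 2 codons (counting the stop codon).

Frame 2: GAT ACC AAA TGA GCC TTT GGT — no ATG→stop ORF.
No ORF reaches 2 codons. Count = 0.

0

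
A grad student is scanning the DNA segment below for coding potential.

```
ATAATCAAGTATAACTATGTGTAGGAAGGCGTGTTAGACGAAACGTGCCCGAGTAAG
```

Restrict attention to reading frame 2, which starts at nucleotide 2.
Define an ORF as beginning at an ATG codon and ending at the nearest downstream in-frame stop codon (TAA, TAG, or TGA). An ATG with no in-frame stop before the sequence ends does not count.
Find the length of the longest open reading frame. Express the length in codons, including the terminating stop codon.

7

Frame 2: TAA TCA AGT ATA ACT ATG TGT AGG AAG GCG TGT TAG ACG AAA CGT GCC CGA GTA — ATG at 17, stop TAG at 35 → 21 nt.
Longest: frame 2, positions 17–37, 21 nt = 7 codons = 6 aa. → 7 codons.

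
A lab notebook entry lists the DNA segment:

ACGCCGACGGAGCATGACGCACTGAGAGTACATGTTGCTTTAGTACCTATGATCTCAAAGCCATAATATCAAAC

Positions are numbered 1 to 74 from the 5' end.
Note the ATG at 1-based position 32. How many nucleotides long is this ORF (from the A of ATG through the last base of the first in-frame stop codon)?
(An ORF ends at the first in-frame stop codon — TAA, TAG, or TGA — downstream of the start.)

Codons from position 32: ATG (32–34), TTG (35–37), CTT (38–40), TAG (41–43).
TAG is the first in-frame stop; ORF spans 32–43, 12 nucleotides.

12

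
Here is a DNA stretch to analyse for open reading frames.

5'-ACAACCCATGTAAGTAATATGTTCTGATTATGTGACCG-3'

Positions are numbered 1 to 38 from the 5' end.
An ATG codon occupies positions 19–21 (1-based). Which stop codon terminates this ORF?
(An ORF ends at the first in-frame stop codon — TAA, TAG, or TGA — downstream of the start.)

TGA

Codons from position 19: ATG (19–21), TTC (22–24), TGA (25–27).
The first in-frame stop codon is TGA.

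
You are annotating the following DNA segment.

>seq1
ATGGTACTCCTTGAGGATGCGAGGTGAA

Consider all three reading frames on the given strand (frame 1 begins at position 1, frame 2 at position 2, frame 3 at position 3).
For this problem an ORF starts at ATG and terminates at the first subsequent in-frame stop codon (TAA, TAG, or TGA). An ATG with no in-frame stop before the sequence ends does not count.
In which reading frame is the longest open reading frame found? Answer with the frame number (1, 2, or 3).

1

Frame 1: ATG GTA CTC CTT GAG GAT GCG AGG TGA — ATG at 1, stop TGA at 25 → 27 nt.
Frame 2: TGG TAC TCC TTG AGG ATG CGA GGT GAA — no ATG→stop ORF.
Frame 3: GGT ACT CCT TGA GGA TGC GAG GTG — no ATG→stop ORF.
Longest ORF is 27 nt in frame 1 (positions 1–27).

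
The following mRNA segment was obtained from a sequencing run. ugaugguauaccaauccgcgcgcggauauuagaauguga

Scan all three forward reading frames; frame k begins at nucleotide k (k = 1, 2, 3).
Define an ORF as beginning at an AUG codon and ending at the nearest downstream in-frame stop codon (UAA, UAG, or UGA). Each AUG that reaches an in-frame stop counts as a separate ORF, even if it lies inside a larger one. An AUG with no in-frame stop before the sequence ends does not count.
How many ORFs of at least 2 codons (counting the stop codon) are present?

2

Frame 1: UGA UGG UAU ACC AAU CCG CGC GCG GAU AUU AGA AUG UGA — AUG at 34, stop UGA at 37 → 6 nt.
Frame 2: GAU GGU AUA CCA AUC CGC GCG CGG AUA UUA GAA UGU — no AUG→stop ORF.
Frame 3: AUG GUA UAC CAA UCC GCG CGC GGA UAU UAG AAU GUG — AUG at 3, stop UAG at 30 → 30 nt.
ORFs ≥ 2 codons: frame 1 34–39 (2 codons), frame 3 3–32 (10 codons). Count = 2.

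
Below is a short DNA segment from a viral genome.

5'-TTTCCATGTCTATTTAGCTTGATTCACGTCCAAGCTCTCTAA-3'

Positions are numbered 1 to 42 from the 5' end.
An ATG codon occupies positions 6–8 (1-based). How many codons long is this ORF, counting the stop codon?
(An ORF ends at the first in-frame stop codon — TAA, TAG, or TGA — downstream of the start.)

Codons from position 6: ATG (6–8), TCT (9–11), ATT (12–14), TAG (15–17).
TAG is the first in-frame stop; that's 4 codons including the stop.

4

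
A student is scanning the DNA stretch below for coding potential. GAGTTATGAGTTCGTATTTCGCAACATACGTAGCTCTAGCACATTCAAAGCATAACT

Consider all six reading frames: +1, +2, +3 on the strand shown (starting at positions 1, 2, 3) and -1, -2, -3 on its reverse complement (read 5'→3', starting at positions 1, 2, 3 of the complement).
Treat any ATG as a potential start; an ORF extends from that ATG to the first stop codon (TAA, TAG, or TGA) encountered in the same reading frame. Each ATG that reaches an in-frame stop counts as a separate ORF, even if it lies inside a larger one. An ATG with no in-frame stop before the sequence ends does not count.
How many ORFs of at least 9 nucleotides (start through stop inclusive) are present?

Reverse complement (5'→3'): AGTTATGCTTTGAATGTGCTAGAGCTACGTATGTTGCGAAATACGAACTCATAACTC
Frame +1: GAG TTA TGA GTT CGT ATT TCG CAA CAT ACG TAG CTC TAG CAC ATT CAA AGC ATA ACT — no ATG→stop ORF.
Frame +2: AGT TAT GAG TTC GTA TTT CGC AAC ATA CGT AGC TCT AGC ACA TTC AAA GCA TAA — no ATG→stop ORF.
Frame +3: GTT ATG AGT TCG TAT TTC GCA ACA TAC GTA GCT CTA GCA CAT TCA AAG CAT AAC — no ATG→stop ORF.
Frame -1: AGT TAT GCT TTG AAT GTG CTA GAG CTA CGT ATG TTG CGA AAT ACG AAC TCA TAA CTC — ATG at 31, stop TAA at 52 → 24 nt.
Frame -2: GTT ATG CTT TGA ATG TGC TAG AGC TAC GTA TGT TGC GAA ATA CGA ACT CAT AAC — ATG at 5, stop TGA at 11 → 9 nt; ATG at 14, stop TAG at 20 → 9 nt.
Frame -3: TTA TGC TTT GAA TGT GCT AGA GCT ACG TAT GTT GCG AAA TAC GAA CTC ATA ACT — no ATG→stop ORF.
ORFs ≥ 9 nucleotides: frame -1 31–54 (24 nucleotides), frame -2 5–13 (9 nucleotides), frame -2 14–22 (9 nucleotides). Count = 3.

3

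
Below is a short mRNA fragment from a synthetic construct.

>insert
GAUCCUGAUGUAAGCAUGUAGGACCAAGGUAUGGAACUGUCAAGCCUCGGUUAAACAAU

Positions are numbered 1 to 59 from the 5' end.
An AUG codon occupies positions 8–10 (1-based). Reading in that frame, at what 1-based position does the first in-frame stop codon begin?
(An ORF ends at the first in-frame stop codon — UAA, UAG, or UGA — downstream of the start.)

11

Codons from position 8: AUG (8–10), UAA (11–13).
UAA is a stop codon; it begins at position 11.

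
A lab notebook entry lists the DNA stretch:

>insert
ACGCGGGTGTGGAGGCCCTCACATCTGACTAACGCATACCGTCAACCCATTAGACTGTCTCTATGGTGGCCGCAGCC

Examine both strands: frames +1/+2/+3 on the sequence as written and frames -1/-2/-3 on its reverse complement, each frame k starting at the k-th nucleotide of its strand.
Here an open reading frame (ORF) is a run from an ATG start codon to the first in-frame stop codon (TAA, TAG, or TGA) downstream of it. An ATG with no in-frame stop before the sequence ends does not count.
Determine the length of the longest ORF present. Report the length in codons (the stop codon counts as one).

Reverse complement (5'→3'): GGCTGCGGCCACCATAGAGACAGTCTAATGGGTTGACGGTATGCGTTAGTCAGATGTGAGGGCCTCCACACCCGCGT
Frame +1: ACG CGG GTG TGG AGG CCC TCA CAT CTG ACT AAC GCA TAC CGT CAA CCC ATT AGA CTG TCT CTA TGG TGG CCG CAG — no ATG→stop ORF.
Frame +2: CGC GGG TGT GGA GGC CCT CAC ATC TGA CTA ACG CAT ACC GTC AAC CCA TTA GAC TGT CTC TAT GGT GGC CGC AGC — no ATG→stop ORF.
Frame +3: GCG GGT GTG GAG GCC CTC ACA TCT GAC TAA CGC ATA CCG TCA ACC CAT TAG ACT GTC TCT ATG GTG GCC GCA GCC — no ATG→stop ORF.
Frame -1: GGC TGC GGC CAC CAT AGA GAC AGT CTA ATG GGT TGA CGG TAT GCG TTA GTC AGA TGT GAG GGC CTC CAC ACC CGC — ATG at 28, stop TGA at 34 → 9 nt.
Frame -2: GCT GCG GCC ACC ATA GAG ACA GTC TAA TGG GTT GAC GGT ATG CGT TAG TCA GAT GTG AGG GCC TCC ACA CCC GCG — ATG at 41, stop TAG at 47 → 9 nt.
Frame -3: CTG CGG CCA CCA TAG AGA CAG TCT AAT GGG TTG ACG GTA TGC GTT AGT CAG ATG TGA GGG CCT CCA CAC CCG CGT — ATG at 54, stop TGA at 57 → 6 nt.
Longest: frame -1, positions 28–36, 9 nt = 3 codons = 2 aa. → 3 codons.

3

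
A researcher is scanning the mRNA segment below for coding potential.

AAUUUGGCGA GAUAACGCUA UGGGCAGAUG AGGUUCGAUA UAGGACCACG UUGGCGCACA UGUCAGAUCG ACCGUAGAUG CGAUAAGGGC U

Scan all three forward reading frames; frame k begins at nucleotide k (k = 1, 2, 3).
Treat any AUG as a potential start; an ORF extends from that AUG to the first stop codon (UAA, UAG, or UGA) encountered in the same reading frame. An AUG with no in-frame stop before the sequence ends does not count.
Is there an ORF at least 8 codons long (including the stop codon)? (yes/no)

Frame 1: AAU UUG GCG AGA UAA CGC UAU GGG CAG AUG AGG UUC GAU AUA GGA CCA CGU UGG CGC ACA UGU CAG AUC GAC CGU AGA UGC GAU AAG GGC — no AUG→stop ORF.
Frame 2: AUU UGG CGA GAU AAC GCU AUG GGC AGA UGA GGU UCG AUA UAG GAC CAC GUU GGC GCA CAU GUC AGA UCG ACC GUA GAU GCG AUA AGG GCU — AUG at 20, stop UGA at 29 → 12 nt.
Frame 3: UUU GGC GAG AUA ACG CUA UGG GCA GAU GAG GUU CGA UAU AGG ACC ACG UUG GCG CAC AUG UCA GAU CGA CCG UAG AUG CGA UAA GGG — AUG at 60, stop UAG at 75 → 18 nt; AUG at 78, stop UAA at 84 → 9 nt.
Largest ORF found is 6 codons < 8, so no.

no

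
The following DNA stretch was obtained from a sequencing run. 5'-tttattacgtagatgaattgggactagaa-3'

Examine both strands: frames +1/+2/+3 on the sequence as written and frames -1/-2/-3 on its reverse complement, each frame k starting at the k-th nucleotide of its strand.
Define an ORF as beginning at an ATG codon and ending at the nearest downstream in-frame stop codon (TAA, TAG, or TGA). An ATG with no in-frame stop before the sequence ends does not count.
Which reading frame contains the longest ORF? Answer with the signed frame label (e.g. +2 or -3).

Reverse complement (5'→3'): TTCTAGTCCCAATTCATCTACGTAATAAA
Frame +1: TTT ATT ACG TAG ATG AAT TGG GAC TAG — ATG at 13, stop TAG at 25 → 15 nt.
Frame +2: TTA TTA CGT AGA TGA ATT GGG ACT AGA — no ATG→stop ORF.
Frame +3: TAT TAC GTA GAT GAA TTG GGA CTA GAA — no ATG→stop ORF.
Frame -1: TTC TAG TCC CAA TTC ATC TAC GTA ATA — no ATG→stop ORF.
Frame -2: TCT AGT CCC AAT TCA TCT ACG TAA TAA — no ATG→stop ORF.
Frame -3: CTA GTC CCA ATT CAT CTA CGT AAT AAA — no ATG→stop ORF.
Longest ORF is 15 nt in frame +1 (positions 13–27).

+1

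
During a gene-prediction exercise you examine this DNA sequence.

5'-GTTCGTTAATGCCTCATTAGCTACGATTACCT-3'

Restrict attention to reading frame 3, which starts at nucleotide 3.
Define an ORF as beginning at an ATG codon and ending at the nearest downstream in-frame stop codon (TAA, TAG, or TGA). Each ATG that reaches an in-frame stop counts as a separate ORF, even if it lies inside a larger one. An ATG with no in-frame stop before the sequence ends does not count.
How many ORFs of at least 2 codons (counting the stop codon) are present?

1

Frame 3: TCG TTA ATG CCT CAT TAG CTA CGA TTA CCT — ATG at 9, stop TAG at 18 → 12 nt.
ORFs ≥ 2 codons: frame 3 9–20 (4 codons). Count = 1.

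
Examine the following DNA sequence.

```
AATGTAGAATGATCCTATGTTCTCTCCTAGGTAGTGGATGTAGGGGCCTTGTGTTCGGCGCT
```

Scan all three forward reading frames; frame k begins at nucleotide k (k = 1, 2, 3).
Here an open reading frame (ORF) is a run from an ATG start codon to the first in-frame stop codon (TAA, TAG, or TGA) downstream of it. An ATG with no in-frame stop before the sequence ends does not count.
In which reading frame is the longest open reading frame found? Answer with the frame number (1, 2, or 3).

2

Frame 1: AAT GTA GAA TGA TCC TAT GTT CTC TCC TAG GTA GTG GAT GTA GGG GCC TTG TGT TCG GCG — no ATG→stop ORF.
Frame 2: ATG TAG AAT GAT CCT ATG TTC TCT CCT AGG TAG TGG ATG TAG GGG CCT TGT GTT CGG CGC — ATG at 2, stop TAG at 5 → 6 nt; ATG at 17, stop TAG at 32 → 18 nt; ATG at 38, stop TAG at 41 → 6 nt.
Frame 3: TGT AGA ATG ATC CTA TGT TCT CTC CTA GGT AGT GGA TGT AGG GGC CTT GTG TTC GGC GCT — no ATG→stop ORF.
Longest ORF is 18 nt in frame 2 (positions 17–34).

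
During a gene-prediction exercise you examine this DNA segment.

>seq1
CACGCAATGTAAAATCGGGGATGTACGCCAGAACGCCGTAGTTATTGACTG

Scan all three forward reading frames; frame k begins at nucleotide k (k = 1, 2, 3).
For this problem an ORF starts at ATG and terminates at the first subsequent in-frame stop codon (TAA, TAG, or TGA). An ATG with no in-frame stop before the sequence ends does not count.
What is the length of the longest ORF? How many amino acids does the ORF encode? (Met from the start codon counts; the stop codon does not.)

Frame 1: CAC GCA ATG TAA AAT CGG GGA TGT ACG CCA GAA CGC CGT AGT TAT TGA CTG — ATG at 7, stop TAA at 10 → 6 nt.
Frame 2: ACG CAA TGT AAA ATC GGG GAT GTA CGC CAG AAC GCC GTA GTT ATT GAC — no ATG→stop ORF.
Frame 3: CGC AAT GTA AAA TCG GGG ATG TAC GCC AGA ACG CCG TAG TTA TTG ACT — ATG at 21, stop TAG at 39 → 21 nt.
Longest: frame 3, positions 21–41, 21 nt = 7 codons = 6 aa. → 6 amino acids.

6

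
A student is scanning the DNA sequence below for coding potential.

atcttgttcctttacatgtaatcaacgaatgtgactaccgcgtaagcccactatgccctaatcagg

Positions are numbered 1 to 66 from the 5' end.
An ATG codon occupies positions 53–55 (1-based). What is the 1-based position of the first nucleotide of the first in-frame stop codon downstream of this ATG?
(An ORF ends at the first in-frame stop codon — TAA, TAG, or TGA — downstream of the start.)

Codons from position 53: ATG (53–55), CCC (56–58), TAA (59–61).
TAA is a stop codon; it begins at position 59.

59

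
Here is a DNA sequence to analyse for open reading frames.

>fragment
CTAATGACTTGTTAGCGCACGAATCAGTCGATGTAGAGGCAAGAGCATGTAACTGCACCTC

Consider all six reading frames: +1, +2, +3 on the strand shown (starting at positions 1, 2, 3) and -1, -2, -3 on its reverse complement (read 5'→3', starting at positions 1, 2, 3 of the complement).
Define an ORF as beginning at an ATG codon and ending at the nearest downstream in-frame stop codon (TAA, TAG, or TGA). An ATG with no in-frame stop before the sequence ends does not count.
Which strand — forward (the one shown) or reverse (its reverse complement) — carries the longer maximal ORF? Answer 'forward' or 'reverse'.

reverse

Reverse complement (5'→3'): GAGGTGCAGTTACATGCTCTTGCCTCTACATCGACTGATTCGTGCGCTAACAAGTCATTAG
Frame +1: CTA ATG ACT TGT TAG CGC ACG AAT CAG TCG ATG TAG AGG CAA GAG CAT GTA ACT GCA CCT — ATG at 4, stop TAG at 13 → 12 nt; ATG at 31, stop TAG at 34 → 6 nt.
Frame +2: TAA TGA CTT GTT AGC GCA CGA ATC AGT CGA TGT AGA GGC AAG AGC ATG TAA CTG CAC CTC — ATG at 47, stop TAA at 50 → 6 nt.
Frame +3: AAT GAC TTG TTA GCG CAC GAA TCA GTC GAT GTA GAG GCA AGA GCA TGT AAC TGC ACC — no ATG→stop ORF.
Frame -1: GAG GTG CAG TTA CAT GCT CTT GCC TCT ACA TCG ACT GAT TCG TGC GCT AAC AAG TCA TTA — no ATG→stop ORF.
Frame -2: AGG TGC AGT TAC ATG CTC TTG CCT CTA CAT CGA CTG ATT CGT GCG CTA ACA AGT CAT TAG — ATG at 14, stop TAG at 59 → 48 nt.
Frame -3: GGT GCA GTT ACA TGC TCT TGC CTC TAC ATC GAC TGA TTC GTG CGC TAA CAA GTC ATT — no ATG→stop ORF.
Forward-strand max 12 nt; reverse-strand max 48 nt. The reverse strand has the longer ORF.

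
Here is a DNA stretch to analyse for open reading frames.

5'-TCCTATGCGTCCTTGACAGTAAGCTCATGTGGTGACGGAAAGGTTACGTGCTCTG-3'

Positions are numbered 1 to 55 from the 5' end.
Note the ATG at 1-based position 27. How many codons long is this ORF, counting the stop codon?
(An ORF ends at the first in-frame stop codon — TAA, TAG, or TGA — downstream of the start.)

3

Codons from position 27: ATG (27–29), TGG (30–32), TGA (33–35).
TGA is the first in-frame stop; that's 3 codons including the stop.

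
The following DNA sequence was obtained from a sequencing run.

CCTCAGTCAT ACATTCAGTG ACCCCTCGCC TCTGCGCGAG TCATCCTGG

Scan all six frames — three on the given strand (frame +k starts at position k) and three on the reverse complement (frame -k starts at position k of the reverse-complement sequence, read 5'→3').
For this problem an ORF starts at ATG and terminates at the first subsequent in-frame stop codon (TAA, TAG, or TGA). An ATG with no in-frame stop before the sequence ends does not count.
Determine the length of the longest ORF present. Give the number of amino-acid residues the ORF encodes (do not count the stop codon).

9

Reverse complement (5'→3'): CCAGGATGACTCGCGCAGAGGCGAGGGGTCACTGAATGTATGACTGAGG
Frame +1: CCT CAG TCA TAC ATT CAG TGA CCC CTC GCC TCT GCG CGA GTC ATC CTG — no ATG→stop ORF.
Frame +2: CTC AGT CAT ACA TTC AGT GAC CCC TCG CCT CTG CGC GAG TCA TCC TGG — no ATG→stop ORF.
Frame +3: TCA GTC ATA CAT TCA GTG ACC CCT CGC CTC TGC GCG AGT CAT CCT — no ATG→stop ORF.
Frame -1: CCA GGA TGA CTC GCG CAG AGG CGA GGG GTC ACT GAA TGT ATG ACT GAG — no ATG→stop ORF.
Frame -2: CAG GAT GAC TCG CGC AGA GGC GAG GGG TCA CTG AAT GTA TGA CTG AGG — no ATG→stop ORF.
Frame -3: AGG ATG ACT CGC GCA GAG GCG AGG GGT CAC TGA ATG TAT GAC TGA — ATG at 6, stop TGA at 33 → 30 nt; ATG at 36, stop TGA at 45 → 12 nt.
Longest: frame -3, positions 6–35, 30 nt = 10 codons = 9 aa. → 9 amino acids.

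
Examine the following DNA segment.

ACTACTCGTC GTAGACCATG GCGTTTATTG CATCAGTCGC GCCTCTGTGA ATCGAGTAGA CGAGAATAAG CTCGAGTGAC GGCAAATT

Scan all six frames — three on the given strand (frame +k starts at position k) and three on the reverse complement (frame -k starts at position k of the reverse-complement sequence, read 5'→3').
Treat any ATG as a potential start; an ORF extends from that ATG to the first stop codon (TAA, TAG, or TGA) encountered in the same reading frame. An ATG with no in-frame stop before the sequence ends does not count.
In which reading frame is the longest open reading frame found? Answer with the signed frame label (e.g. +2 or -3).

+3

Reverse complement (5'→3'): AATTTGCCGTCACTCGAGCTTATTCTCGTCTACTCGATTCACAGAGGCGCGACTGATGCAATAAACGCCATGGTCTACGACGAGTAGT
Frame +1: ACT ACT CGT CGT AGA CCA TGG CGT TTA TTG CAT CAG TCG CGC CTC TGT GAA TCG AGT AGA CGA GAA TAA GCT CGA GTG ACG GCA AAT — no ATG→stop ORF.
Frame +2: CTA CTC GTC GTA GAC CAT GGC GTT TAT TGC ATC AGT CGC GCC TCT GTG AAT CGA GTA GAC GAG AAT AAG CTC GAG TGA CGG CAA ATT — no ATG→stop ORF.
Frame +3: TAC TCG TCG TAG ACC ATG GCG TTT ATT GCA TCA GTC GCG CCT CTG TGA ATC GAG TAG ACG AGA ATA AGC TCG AGT GAC GGC AAA — ATG at 18, stop TGA at 48 → 33 nt.
Frame -1: AAT TTG CCG TCA CTC GAG CTT ATT CTC GTC TAC TCG ATT CAC AGA GGC GCG ACT GAT GCA ATA AAC GCC ATG GTC TAC GAC GAG TAG — ATG at 70, stop TAG at 85 → 18 nt.
Frame -2: ATT TGC CGT CAC TCG AGC TTA TTC TCG TCT ACT CGA TTC ACA GAG GCG CGA CTG ATG CAA TAA ACG CCA TGG TCT ACG ACG AGT AGT — ATG at 56, stop TAA at 62 → 9 nt.
Frame -3: TTT GCC GTC ACT CGA GCT TAT TCT CGT CTA CTC GAT TCA CAG AGG CGC GAC TGA TGC AAT AAA CGC CAT GGT CTA CGA CGA GTA — no ATG→stop ORF.
Longest ORF is 33 nt in frame +3 (positions 18–50).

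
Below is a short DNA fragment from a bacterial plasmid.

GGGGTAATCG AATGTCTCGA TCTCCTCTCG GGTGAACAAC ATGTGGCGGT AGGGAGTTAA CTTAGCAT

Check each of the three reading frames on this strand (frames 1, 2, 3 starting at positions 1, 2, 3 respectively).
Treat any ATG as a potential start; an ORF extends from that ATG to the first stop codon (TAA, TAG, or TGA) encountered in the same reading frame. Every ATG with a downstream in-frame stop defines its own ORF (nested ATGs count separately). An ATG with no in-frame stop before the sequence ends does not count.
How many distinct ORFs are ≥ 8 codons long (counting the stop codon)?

1

Frame 1: GGG GTA ATC GAA TGT CTC GAT CTC CTC TCG GGT GAA CAA CAT GTG GCG GTA GGG AGT TAA CTT AGC — no ATG→stop ORF.
Frame 2: GGG TAA TCG AAT GTC TCG ATC TCC TCT CGG GTG AAC AAC ATG TGG CGG TAG GGA GTT AAC TTA GCA — ATG at 41, stop TAG at 50 → 12 nt.
Frame 3: GGT AAT CGA ATG TCT CGA TCT CCT CTC GGG TGA ACA ACA TGT GGC GGT AGG GAG TTA ACT TAG CAT — ATG at 12, stop TGA at 33 → 24 nt.
ORFs ≥ 8 codons: frame 3 12–35 (8 codons). Count = 1.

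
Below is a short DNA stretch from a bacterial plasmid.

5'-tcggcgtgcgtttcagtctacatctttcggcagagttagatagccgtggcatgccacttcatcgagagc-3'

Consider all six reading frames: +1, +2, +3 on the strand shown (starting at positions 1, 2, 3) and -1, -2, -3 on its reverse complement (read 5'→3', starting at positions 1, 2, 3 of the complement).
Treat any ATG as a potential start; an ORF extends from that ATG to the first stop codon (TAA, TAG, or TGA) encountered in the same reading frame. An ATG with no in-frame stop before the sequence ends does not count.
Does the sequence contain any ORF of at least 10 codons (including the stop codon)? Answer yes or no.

Reverse complement (5'→3'): GCTCTCGATGAAGTGGCATGCCACGGCTATCTAACTCTGCCGAAAGATGTAGACTGAAACGCACGCCGA
Frame +1: TCG GCG TGC GTT TCA GTC TAC ATC TTT CGG CAG AGT TAG ATA GCC GTG GCA TGC CAC TTC ATC GAG AGC — no ATG→stop ORF.
Frame +2: CGG CGT GCG TTT CAG TCT ACA TCT TTC GGC AGA GTT AGA TAG CCG TGG CAT GCC ACT TCA TCG AGA — no ATG→stop ORF.
Frame +3: GGC GTG CGT TTC AGT CTA CAT CTT TCG GCA GAG TTA GAT AGC CGT GGC ATG CCA CTT CAT CGA GAG — no ATG→stop ORF.
Frame -1: GCT CTC GAT GAA GTG GCA TGC CAC GGC TAT CTA ACT CTG CCG AAA GAT GTA GAC TGA AAC GCA CGC CGA — no ATG→stop ORF.
Frame -2: CTC TCG ATG AAG TGG CAT GCC ACG GCT ATC TAA CTC TGC CGA AAG ATG TAG ACT GAA ACG CAC GCC — ATG at 8, stop TAA at 32 → 27 nt; ATG at 47, stop TAG at 50 → 6 nt.
Frame -3: TCT CGA TGA AGT GGC ATG CCA CGG CTA TCT AAC TCT GCC GAA AGA TGT AGA CTG AAA CGC ACG CCG — no ATG→stop ORF.
Largest ORF found is 9 codons < 10, so no.

no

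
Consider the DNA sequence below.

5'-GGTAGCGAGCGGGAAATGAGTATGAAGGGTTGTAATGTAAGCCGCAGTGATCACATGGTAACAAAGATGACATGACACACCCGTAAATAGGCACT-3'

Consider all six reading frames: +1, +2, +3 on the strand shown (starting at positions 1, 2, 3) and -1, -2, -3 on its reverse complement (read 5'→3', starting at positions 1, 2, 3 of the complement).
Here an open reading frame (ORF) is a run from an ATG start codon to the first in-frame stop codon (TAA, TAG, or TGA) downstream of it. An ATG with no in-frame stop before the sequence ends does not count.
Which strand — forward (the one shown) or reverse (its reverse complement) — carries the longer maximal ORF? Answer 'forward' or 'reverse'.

forward

Reverse complement (5'→3'): AGTGCCTATTTACGGGTGTGTCATGTCATCTTTGTTACCATGTGATCACTGCGGCTTACATTACAACCCTTCATACTCATTTCCCGCTCGCTACC
Frame +1: GGT AGC GAG CGG GAA ATG AGT ATG AAG GGT TGT AAT GTA AGC CGC AGT GAT CAC ATG GTA ACA AAG ATG ACA TGA CAC ACC CGT AAA TAG GCA — ATG at 16, stop TGA at 73 → 60 nt; ATG at 22, stop TGA at 73 → 54 nt; ATG at 55, stop TGA at 73 → 21 nt; ATG at 67, stop TGA at 73 → 9 nt.
Frame +2: GTA GCG AGC GGG AAA TGA GTA TGA AGG GTT GTA ATG TAA GCC GCA GTG ATC ACA TGG TAA CAA AGA TGA CAT GAC ACA CCC GTA AAT AGG CAC — ATG at 35, stop TAA at 38 → 6 nt.
Frame +3: TAG CGA GCG GGA AAT GAG TAT GAA GGG TTG TAA TGT AAG CCG CAG TGA TCA CAT GGT AAC AAA GAT GAC ATG ACA CAC CCG TAA ATA GGC ACT — ATG at 72, stop TAA at 84 → 15 nt.
Frame -1: AGT GCC TAT TTA CGG GTG TGT CAT GTC ATC TTT GTT ACC ATG TGA TCA CTG CGG CTT ACA TTA CAA CCC TTC ATA CTC ATT TCC CGC TCG CTA — ATG at 40, stop TGA at 43 → 6 nt.
Frame -2: GTG CCT ATT TAC GGG TGT GTC ATG TCA TCT TTG TTA CCA TGT GAT CAC TGC GGC TTA CAT TAC AAC CCT TCA TAC TCA TTT CCC GCT CGC TAC — no ATG→stop ORF.
Frame -3: TGC CTA TTT ACG GGT GTG TCA TGT CAT CTT TGT TAC CAT GTG ATC ACT GCG GCT TAC ATT ACA ACC CTT CAT ACT CAT TTC CCG CTC GCT ACC — no ATG→stop ORF.
Forward-strand max 60 nt; reverse-strand max 6 nt. The forward strand has the longer ORF.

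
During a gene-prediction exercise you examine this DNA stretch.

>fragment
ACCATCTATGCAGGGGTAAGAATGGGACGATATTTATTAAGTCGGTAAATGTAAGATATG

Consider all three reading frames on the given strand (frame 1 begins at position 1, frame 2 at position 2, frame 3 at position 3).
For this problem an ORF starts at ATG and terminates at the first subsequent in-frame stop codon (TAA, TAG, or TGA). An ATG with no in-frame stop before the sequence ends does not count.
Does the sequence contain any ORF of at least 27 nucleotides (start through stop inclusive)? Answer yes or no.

yes

Frame 1: ACC ATC TAT GCA GGG GTA AGA ATG GGA CGA TAT TTA TTA AGT CGG TAA ATG TAA GAT ATG — ATG at 22, stop TAA at 46 → 27 nt; ATG at 49, stop TAA at 52 → 6 nt.
Frame 2: CCA TCT ATG CAG GGG TAA GAA TGG GAC GAT ATT TAT TAA GTC GGT AAA TGT AAG ATA — ATG at 8, stop TAA at 17 → 12 nt.
Frame 3: CAT CTA TGC AGG GGT AAG AAT GGG ACG ATA TTT ATT AAG TCG GTA AAT GTA AGA TAT — no ATG→stop ORF.
Frame 1 has an ORF of 27 nucleotides (positions 22–48) ≥ 27, so yes.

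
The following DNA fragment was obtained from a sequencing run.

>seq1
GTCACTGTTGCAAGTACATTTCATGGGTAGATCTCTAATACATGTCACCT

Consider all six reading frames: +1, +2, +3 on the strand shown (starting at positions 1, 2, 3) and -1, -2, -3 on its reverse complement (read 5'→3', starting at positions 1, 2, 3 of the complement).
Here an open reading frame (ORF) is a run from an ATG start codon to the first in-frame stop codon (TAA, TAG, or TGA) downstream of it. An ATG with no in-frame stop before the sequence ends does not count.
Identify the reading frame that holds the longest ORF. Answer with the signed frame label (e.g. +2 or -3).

-2

Reverse complement (5'→3'): AGGTGACATGTATTAGAGATCTACCCATGAAATGTACTTGCAACAGTGAC
Frame +1: GTC ACT GTT GCA AGT ACA TTT CAT GGG TAG ATC TCT AAT ACA TGT CAC — no ATG→stop ORF.
Frame +2: TCA CTG TTG CAA GTA CAT TTC ATG GGT AGA TCT CTA ATA CAT GTC ACC — no ATG→stop ORF.
Frame +3: CAC TGT TGC AAG TAC ATT TCA TGG GTA GAT CTC TAA TAC ATG TCA CCT — no ATG→stop ORF.
Frame -1: AGG TGA CAT GTA TTA GAG ATC TAC CCA TGA AAT GTA CTT GCA ACA GTG — no ATG→stop ORF.
Frame -2: GGT GAC ATG TAT TAG AGA TCT ACC CAT GAA ATG TAC TTG CAA CAG TGA — ATG at 8, stop TAG at 14 → 9 nt; ATG at 32, stop TGA at 47 → 18 nt.
Frame -3: GTG ACA TGT ATT AGA GAT CTA CCC ATG AAA TGT ACT TGC AAC AGT GAC — no ATG→stop ORF.
Longest ORF is 18 nt in frame -2 (positions 32–49).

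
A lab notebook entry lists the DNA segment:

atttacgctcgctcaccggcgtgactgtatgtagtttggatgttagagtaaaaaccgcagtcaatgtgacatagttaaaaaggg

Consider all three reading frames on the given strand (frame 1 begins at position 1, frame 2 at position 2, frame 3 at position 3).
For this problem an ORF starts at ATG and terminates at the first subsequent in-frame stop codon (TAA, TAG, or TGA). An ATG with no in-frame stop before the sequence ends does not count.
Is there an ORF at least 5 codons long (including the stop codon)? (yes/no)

no

Frame 1: ATT TAC GCT CGC TCA CCG GCG TGA CTG TAT GTA GTT TGG ATG TTA GAG TAA AAA CCG CAG TCA ATG TGA CAT AGT TAA AAA GGG — ATG at 40, stop TAA at 49 → 12 nt; ATG at 64, stop TGA at 67 → 6 nt.
Frame 2: TTT ACG CTC GCT CAC CGG CGT GAC TGT ATG TAG TTT GGA TGT TAG AGT AAA AAC CGC AGT CAA TGT GAC ATA GTT AAA AAG — ATG at 29, stop TAG at 32 → 6 nt.
Frame 3: TTA CGC TCG CTC ACC GGC GTG ACT GTA TGT AGT TTG GAT GTT AGA GTA AAA ACC GCA GTC AAT GTG ACA TAG TTA AAA AGG — no ATG→stop ORF.
Largest ORF found is 4 codons < 5, so no.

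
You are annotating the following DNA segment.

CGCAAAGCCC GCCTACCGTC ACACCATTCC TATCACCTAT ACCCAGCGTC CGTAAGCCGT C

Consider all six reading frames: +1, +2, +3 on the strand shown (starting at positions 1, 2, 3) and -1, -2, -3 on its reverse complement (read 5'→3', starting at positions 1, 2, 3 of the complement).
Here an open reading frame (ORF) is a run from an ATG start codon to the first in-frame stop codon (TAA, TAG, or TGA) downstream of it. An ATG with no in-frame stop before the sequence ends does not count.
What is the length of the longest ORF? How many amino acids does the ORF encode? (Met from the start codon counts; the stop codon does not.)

Reverse complement (5'→3'): GACGGCTTACGGACGCTGGGTATAGGTGATAGGAATGGTGTGACGGTAGGCGGGCTTTGCG
Frame +1: CGC AAA GCC CGC CTA CCG TCA CAC CAT TCC TAT CAC CTA TAC CCA GCG TCC GTA AGC CGT — no ATG→stop ORF.
Frame +2: GCA AAG CCC GCC TAC CGT CAC ACC ATT CCT ATC ACC TAT ACC CAG CGT CCG TAA GCC GTC — no ATG→stop ORF.
Frame +3: CAA AGC CCG CCT ACC GTC ACA CCA TTC CTA TCA CCT ATA CCC AGC GTC CGT AAG CCG — no ATG→stop ORF.
Frame -1: GAC GGC TTA CGG ACG CTG GGT ATA GGT GAT AGG AAT GGT GTG ACG GTA GGC GGG CTT TGC — no ATG→stop ORF.
Frame -2: ACG GCT TAC GGA CGC TGG GTA TAG GTG ATA GGA ATG GTG TGA CGG TAG GCG GGC TTT GCG — ATG at 35, stop TGA at 41 → 9 nt.
Frame -3: CGG CTT ACG GAC GCT GGG TAT AGG TGA TAG GAA TGG TGT GAC GGT AGG CGG GCT TTG — no ATG→stop ORF.
Longest: frame -2, positions 35–43, 9 nt = 3 codons = 2 aa. → 2 amino acids.

2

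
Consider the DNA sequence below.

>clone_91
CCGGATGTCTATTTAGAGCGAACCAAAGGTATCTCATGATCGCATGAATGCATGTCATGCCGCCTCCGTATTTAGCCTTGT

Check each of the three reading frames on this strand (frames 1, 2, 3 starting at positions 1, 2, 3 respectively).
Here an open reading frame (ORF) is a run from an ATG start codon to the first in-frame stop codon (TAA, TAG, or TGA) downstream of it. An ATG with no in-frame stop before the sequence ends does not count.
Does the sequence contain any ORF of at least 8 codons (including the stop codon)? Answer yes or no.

Frame 1: CCG GAT GTC TAT TTA GAG CGA ACC AAA GGT ATC TCA TGA TCG CAT GAA TGC ATG TCA TGC CGC CTC CGT ATT TAG CCT TGT — ATG at 52, stop TAG at 73 → 24 nt.
Frame 2: CGG ATG TCT ATT TAG AGC GAA CCA AAG GTA TCT CAT GAT CGC ATG AAT GCA TGT CAT GCC GCC TCC GTA TTT AGC CTT — ATG at 5, stop TAG at 14 → 12 nt.
Frame 3: GGA TGT CTA TTT AGA GCG AAC CAA AGG TAT CTC ATG ATC GCA TGA ATG CAT GTC ATG CCG CCT CCG TAT TTA GCC TTG — ATG at 36, stop TGA at 45 → 12 nt.
Frame 1 has an ORF of 8 codons (positions 52–75) ≥ 8, so yes.

yes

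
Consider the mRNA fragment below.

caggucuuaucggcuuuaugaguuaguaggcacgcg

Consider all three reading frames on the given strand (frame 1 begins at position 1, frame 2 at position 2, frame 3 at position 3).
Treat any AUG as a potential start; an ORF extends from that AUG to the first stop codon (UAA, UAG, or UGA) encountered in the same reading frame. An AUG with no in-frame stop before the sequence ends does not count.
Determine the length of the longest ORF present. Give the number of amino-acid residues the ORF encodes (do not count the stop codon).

Frame 1: CAG GUC UUA UCG GCU UUA UGA GUU AGU AGG CAC GCG — no AUG→stop ORF.
Frame 2: AGG UCU UAU CGG CUU UAU GAG UUA GUA GGC ACG — no AUG→stop ORF.
Frame 3: GGU CUU AUC GGC UUU AUG AGU UAG UAG GCA CGC — AUG at 18, stop UAG at 24 → 9 nt.
Longest: frame 3, positions 18–26, 9 nt = 3 codons = 2 aa. → 2 amino acids.

2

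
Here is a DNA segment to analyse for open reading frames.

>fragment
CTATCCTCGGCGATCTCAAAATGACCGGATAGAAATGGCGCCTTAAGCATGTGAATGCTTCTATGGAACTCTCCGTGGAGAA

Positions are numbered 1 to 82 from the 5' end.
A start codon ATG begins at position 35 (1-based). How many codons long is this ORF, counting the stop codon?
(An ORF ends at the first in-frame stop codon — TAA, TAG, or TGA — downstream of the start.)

Codons from position 35: ATG (35–37), GCG (38–40), CCT (41–43), TAA (44–46).
TAA is the first in-frame stop; that's 4 codons including the stop.

4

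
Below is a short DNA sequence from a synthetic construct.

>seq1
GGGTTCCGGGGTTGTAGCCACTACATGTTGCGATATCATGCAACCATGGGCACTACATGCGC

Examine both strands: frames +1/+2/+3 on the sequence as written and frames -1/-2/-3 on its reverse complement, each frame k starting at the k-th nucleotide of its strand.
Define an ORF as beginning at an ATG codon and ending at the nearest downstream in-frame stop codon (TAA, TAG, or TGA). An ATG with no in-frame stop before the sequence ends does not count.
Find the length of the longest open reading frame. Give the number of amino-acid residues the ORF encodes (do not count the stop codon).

3

Reverse complement (5'→3'): GCGCATGTAGTGCCCATGGTTGCATGATATCGCAACATGTAGTGGCTACAACCCCGGAACCC
Frame +1: GGG TTC CGG GGT TGT AGC CAC TAC ATG TTG CGA TAT CAT GCA ACC ATG GGC ACT ACA TGC — no ATG→stop ORF.
Frame +2: GGT TCC GGG GTT GTA GCC ACT ACA TGT TGC GAT ATC ATG CAA CCA TGG GCA CTA CAT GCG — no ATG→stop ORF.
Frame +3: GTT CCG GGG TTG TAG CCA CTA CAT GTT GCG ATA TCA TGC AAC CAT GGG CAC TAC ATG CGC — no ATG→stop ORF.
Frame -1: GCG CAT GTA GTG CCC ATG GTT GCA TGA TAT CGC AAC ATG TAG TGG CTA CAA CCC CGG AAC — ATG at 16, stop TGA at 25 → 12 nt; ATG at 37, stop TAG at 40 → 6 nt.
Frame -2: CGC ATG TAG TGC CCA TGG TTG CAT GAT ATC GCA ACA TGT AGT GGC TAC AAC CCC GGA ACC — ATG at 5, stop TAG at 8 → 6 nt.
Frame -3: GCA TGT AGT GCC CAT GGT TGC ATG ATA TCG CAA CAT GTA GTG GCT ACA ACC CCG GAA CCC — no ATG→stop ORF.
Longest: frame -1, positions 16–27, 12 nt = 4 codons = 3 aa. → 3 amino acids.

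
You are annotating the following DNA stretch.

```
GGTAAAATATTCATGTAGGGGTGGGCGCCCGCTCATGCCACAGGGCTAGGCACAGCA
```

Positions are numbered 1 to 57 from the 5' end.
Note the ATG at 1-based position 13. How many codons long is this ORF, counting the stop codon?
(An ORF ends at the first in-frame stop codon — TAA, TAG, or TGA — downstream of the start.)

2

Codons from position 13: ATG (13–15), TAG (16–18).
TAG is the first in-frame stop; that's 2 codons including the stop.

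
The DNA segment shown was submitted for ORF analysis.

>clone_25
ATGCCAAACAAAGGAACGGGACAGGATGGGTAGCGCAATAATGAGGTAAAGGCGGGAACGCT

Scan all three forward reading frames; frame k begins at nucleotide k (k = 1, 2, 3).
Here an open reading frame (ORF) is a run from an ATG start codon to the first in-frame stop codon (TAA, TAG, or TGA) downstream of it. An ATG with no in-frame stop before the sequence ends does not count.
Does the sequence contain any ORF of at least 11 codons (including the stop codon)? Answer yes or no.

yes

Frame 1: ATG CCA AAC AAA GGA ACG GGA CAG GAT GGG TAG CGC AAT AAT GAG GTA AAG GCG GGA ACG — ATG at 1, stop TAG at 31 → 33 nt.
Frame 2: TGC CAA ACA AAG GAA CGG GAC AGG ATG GGT AGC GCA ATA ATG AGG TAA AGG CGG GAA CGC — ATG at 26, stop TAA at 47 → 24 nt; ATG at 41, stop TAA at 47 → 9 nt.
Frame 3: GCC AAA CAA AGG AAC GGG ACA GGA TGG GTA GCG CAA TAA TGA GGT AAA GGC GGG AAC GCT — no ATG→stop ORF.
Frame 1 has an ORF of 11 codons (positions 1–33) ≥ 11, so yes.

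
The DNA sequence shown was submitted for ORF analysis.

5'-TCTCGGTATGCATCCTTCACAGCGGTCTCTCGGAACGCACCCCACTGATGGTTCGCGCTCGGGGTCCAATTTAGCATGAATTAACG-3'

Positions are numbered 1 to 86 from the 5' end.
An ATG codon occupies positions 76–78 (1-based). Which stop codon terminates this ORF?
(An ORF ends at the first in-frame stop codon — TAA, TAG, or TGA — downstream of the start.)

TAA

Codons from position 76: ATG (76–78), AAT (79–81), TAA (82–84).
The first in-frame stop codon is TAA.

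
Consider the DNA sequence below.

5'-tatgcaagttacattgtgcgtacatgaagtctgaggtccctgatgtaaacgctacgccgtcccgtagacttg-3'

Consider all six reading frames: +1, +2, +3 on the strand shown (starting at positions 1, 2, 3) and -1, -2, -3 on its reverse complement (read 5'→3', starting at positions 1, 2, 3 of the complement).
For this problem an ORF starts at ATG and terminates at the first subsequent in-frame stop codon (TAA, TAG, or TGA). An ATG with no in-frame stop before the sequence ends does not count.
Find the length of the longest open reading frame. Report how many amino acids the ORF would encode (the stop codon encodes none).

Reverse complement (5'→3'): CAAGTCTACGGGACGGCGTAGCGTTTACATCAGGGACCTCAGACTTCATGTACGCACAATGTAACTTGCATA
Frame +1: TAT GCA AGT TAC ATT GTG CGT ACA TGA AGT CTG AGG TCC CTG ATG TAA ACG CTA CGC CGT CCC GTA GAC TTG — ATG at 43, stop TAA at 46 → 6 nt.
Frame +2: ATG CAA GTT ACA TTG TGC GTA CAT GAA GTC TGA GGT CCC TGA TGT AAA CGC TAC GCC GTC CCG TAG ACT — ATG at 2, stop TGA at 32 → 33 nt.
Frame +3: TGC AAG TTA CAT TGT GCG TAC ATG AAG TCT GAG GTC CCT GAT GTA AAC GCT ACG CCG TCC CGT AGA CTT — no ATG→stop ORF.
Frame -1: CAA GTC TAC GGG ACG GCG TAG CGT TTA CAT CAG GGA CCT CAG ACT TCA TGT ACG CAC AAT GTA ACT TGC ATA — no ATG→stop ORF.
Frame -2: AAG TCT ACG GGA CGG CGT AGC GTT TAC ATC AGG GAC CTC AGA CTT CAT GTA CGC ACA ATG TAA CTT GCA — ATG at 59, stop TAA at 62 → 6 nt.
Frame -3: AGT CTA CGG GAC GGC GTA GCG TTT ACA TCA GGG ACC TCA GAC TTC ATG TAC GCA CAA TGT AAC TTG CAT — no ATG→stop ORF.
Longest: frame +2, positions 2–34, 33 nt = 11 codons = 10 aa. → 10 amino acids.

10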